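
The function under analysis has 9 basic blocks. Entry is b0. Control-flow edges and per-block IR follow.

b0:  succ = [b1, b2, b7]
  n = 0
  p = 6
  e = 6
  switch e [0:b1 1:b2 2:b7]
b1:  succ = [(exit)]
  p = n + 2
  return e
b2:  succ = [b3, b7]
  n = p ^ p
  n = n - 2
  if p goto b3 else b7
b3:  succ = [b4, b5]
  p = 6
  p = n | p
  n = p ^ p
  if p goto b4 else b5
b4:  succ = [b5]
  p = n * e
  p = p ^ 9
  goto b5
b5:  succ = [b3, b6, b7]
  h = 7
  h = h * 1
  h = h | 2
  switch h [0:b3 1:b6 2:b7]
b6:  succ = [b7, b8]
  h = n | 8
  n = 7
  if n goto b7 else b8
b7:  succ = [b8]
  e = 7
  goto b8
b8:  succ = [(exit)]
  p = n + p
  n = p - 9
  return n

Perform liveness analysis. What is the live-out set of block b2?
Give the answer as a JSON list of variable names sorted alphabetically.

Block summaries:
  b0: def={e,n,p} ue=∅
  b1: def={p} ue={e,n}
  b2: def={n} ue={p}
  b3: def={n,p} ue={n}
  b4: def={p} ue={e,n}
  b5: def={h} ue=∅
  b6: def={h,n} ue={n}
  b7: def={e} ue=∅
  b8: def={n,p} ue={n,p}

Liveness:
  b0 li=∅ lo={e,n,p}
  b1 li={e,n} lo=∅
  b2 li={e,p} lo={e,n,p}
  b3 li={e,n} lo={e,n,p}
  b4 li={e,n} lo={e,n,p}
  b5 li={e,n,p} lo={e,n,p}
  b6 li={n,p} lo={n,p}
  b7 li={n,p} lo={n,p}
  b8 li={n,p} lo=∅

live-out(b2) = ["e", "n", "p"]

Answer: ["e", "n", "p"]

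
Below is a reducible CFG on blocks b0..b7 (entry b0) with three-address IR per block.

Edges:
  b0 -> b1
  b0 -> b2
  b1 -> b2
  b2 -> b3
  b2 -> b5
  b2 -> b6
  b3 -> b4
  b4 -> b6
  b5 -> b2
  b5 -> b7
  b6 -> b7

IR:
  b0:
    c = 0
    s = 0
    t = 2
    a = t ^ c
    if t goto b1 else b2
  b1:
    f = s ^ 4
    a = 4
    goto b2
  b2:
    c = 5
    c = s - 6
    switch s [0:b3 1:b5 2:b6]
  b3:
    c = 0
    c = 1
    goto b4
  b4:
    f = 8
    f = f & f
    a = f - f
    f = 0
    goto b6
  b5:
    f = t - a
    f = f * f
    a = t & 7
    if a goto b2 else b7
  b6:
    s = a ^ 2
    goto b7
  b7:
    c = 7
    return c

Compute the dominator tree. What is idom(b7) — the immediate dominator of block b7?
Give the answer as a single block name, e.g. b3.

Answer: b2

Derivation:
idom tree: b1←b0 b2←b0 b3←b2 b4←b3 b5←b2 b6←b2 b7←b2
Join-block Dom:
  b2: preds {b0,b1,b5}: {b0} ∩ {b0,b1} ∩ {b0,b2,b5} = {b0}; idom=b0
  b6: preds {b2,b4}: {b0,b2} ∩ {b0,b2,b3,b4} = {b0,b2}; idom=b2
  b7: preds {b5,b6}: {b0,b2,b5} ∩ {b0,b2,b6} = {b0,b2}; idom=b2

idom(b7) = b2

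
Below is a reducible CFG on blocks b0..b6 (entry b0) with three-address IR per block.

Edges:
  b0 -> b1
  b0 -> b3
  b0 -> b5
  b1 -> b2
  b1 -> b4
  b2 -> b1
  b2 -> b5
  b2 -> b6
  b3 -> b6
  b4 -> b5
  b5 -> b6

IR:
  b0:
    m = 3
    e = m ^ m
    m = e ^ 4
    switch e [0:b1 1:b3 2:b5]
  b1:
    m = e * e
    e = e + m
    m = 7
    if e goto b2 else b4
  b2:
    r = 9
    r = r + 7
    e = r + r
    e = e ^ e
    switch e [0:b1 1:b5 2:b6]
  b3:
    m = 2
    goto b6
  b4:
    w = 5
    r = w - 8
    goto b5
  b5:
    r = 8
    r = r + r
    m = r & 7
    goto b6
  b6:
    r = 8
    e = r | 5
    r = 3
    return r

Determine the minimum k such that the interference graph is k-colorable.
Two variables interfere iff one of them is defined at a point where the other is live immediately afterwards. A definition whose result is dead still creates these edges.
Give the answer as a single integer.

Block summaries:
  b0 def {e,m} use ∅
  b1 def {e,m} use {e}
  b2 def {e,r} use ∅
  b3 def {m} use ∅
  b4 def {r,w} use ∅
  b5 def {m,r} use ∅
  b6 def {e,r} use ∅

Backward fixpoint:
  b0 li=∅ lo={e}
  b1 li={e} lo=∅
  b2 li=∅ lo={e}
  b3 li=∅ lo=∅
  b4 li=∅ lo=∅
  b5 li=∅ lo=∅
  b6 li=∅ lo=∅

Interference:
  e — {m}
  m — {e}
  r — ∅
  w — ∅

Colouring:
  clique {e,m} ⇒ need ≥ 2
  assign e→c0 m→c1 r→c0 w→c0 — no edge inside a register ⇒ χ ≤ 2
  χ = 2

Answer: 2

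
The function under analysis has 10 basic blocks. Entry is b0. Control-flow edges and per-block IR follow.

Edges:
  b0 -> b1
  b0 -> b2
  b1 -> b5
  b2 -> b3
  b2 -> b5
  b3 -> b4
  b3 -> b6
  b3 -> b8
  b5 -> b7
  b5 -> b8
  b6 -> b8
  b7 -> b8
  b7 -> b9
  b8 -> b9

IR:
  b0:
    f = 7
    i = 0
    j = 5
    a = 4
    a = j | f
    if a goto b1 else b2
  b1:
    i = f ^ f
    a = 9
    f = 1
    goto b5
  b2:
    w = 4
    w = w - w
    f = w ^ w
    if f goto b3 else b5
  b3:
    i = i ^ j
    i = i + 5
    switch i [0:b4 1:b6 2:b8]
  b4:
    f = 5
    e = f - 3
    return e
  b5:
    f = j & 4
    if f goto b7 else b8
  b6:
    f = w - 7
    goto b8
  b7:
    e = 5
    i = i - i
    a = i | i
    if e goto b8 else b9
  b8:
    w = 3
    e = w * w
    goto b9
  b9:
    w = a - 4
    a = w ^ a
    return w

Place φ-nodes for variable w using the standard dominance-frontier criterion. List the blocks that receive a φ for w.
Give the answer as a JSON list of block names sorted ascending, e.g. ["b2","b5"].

idom tree: b1←b0 b2←b0 b3←b2 b4←b3 b5←b0 b6←b3 b7←b5 b8←b0 b9←b0
Join-block Dom:
  b5: preds {b1,b2}: {b0,b1} ∩ {b0,b2} = {b0}; idom=b0
  b8: preds {b3,b5,b6,b7}: {b0,b2,b3} ∩ {b0,b5} ∩ {b0,b2,b3,b6} ∩ {b0,b5,b7} = {b0}; idom=b0
  b9: preds {b7,b8}: {b0,b5,b7} ∩ {b0,b8} = {b0}; idom=b0

DF derivation:
  b5←b1: walk b1 to b0
  b5←b2: walk b2 to b0
  b8←b3: walk b3→b2 to b0
  b8←b5: walk b5 to b0
  b8←b6: walk b6→b3→b2 to b0
  b8←b7: walk b7→b5 to b0
  b9←b7: walk b7→b5 to b0
  b9←b8: walk b8 to b0
  DF(b0)=∅
  DF(b1)={b5}
  DF(b2)={b5,b8}
  DF(b3)={b8}
  DF(b4)=∅
  DF(b5)={b8,b9}
  DF(b6)={b8}
  DF(b7)={b8,b9}
  DF(b8)={b9}
  DF(b9)=∅

φ for w: defs {b2,b8,b9}
  DF⁺ = {b5,b8,b9}

Answer: ["b5", "b8", "b9"]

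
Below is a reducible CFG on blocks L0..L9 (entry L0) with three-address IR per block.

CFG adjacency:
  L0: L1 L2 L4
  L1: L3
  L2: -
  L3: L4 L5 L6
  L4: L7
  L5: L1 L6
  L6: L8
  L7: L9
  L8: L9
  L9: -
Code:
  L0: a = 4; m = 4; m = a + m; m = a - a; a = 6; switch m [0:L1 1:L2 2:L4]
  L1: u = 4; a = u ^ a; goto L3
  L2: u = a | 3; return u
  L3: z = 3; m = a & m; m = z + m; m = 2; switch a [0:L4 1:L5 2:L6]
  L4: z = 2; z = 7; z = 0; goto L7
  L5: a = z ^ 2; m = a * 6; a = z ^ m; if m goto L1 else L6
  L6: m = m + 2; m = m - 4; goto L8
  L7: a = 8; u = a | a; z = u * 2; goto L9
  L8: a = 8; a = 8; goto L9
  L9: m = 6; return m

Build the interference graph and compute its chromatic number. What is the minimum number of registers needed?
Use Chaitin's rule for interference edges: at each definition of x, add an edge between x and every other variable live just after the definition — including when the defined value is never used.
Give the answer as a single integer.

Block summaries:
  L0 def {a,m} use ∅
  L1 def {a,u} use {a}
  L2 def {u} use {a}
  L3 def {m,z} use {a,m}
  L4 def {z} use ∅
  L5 def {a,m} use {z}
  L6 def {m} use {m}
  L7 def {a,u,z} use ∅
  L8 def {a} use ∅
  L9 def {m} use ∅

Live sets:
  L0: in=∅ out={a,m}
  L1: in={a,m} out={a,m}
  L2: in={a} out=∅
  L3: in={a,m} out={m,z}
  L4: in=∅ out=∅
  L5: in={z} out={a,m}
  L6: in={m} out=∅
  L7: in=∅ out=∅
  L8: in=∅ out=∅
  L9: in=∅ out=∅

Interfere edges:
  a: {m,u,z}
  m: {a,u,z}
  u: {a,m}
  z: {a,m}

Registers:
  lower bound: {a,m,u} mutually conflict ⇒ χ ≥ 3
  3-colouring: R0={a}  R1={m}  R2={u,z}
  χ = 3

Answer: 3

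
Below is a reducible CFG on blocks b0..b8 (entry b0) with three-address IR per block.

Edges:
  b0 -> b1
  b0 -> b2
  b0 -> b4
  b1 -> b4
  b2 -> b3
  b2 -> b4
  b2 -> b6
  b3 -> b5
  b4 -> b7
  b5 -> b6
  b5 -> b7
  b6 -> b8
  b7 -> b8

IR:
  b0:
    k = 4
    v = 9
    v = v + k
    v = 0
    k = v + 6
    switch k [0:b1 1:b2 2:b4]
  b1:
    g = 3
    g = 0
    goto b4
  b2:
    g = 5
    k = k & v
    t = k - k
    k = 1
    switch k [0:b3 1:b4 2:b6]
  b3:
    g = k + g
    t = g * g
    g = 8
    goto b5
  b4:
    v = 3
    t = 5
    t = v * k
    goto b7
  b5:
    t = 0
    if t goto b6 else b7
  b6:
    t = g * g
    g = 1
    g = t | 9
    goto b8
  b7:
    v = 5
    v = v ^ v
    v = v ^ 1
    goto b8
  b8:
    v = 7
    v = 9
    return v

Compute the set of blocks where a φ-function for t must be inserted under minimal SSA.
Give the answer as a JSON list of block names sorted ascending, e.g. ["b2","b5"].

idom tree: b1←b0 b2←b0 b3←b2 b4←b0 b5←b3 b6←b2 b7←b0 b8←b0
Dom at joins:
  b4: preds {b0,b1,b2}: {b0} ∩ {b0,b1} ∩ {b0,b2} = {b0}; idom=b0
  b6: preds {b2,b5}: {b0,b2} ∩ {b0,b2,b3,b5} = {b0,b2}; idom=b2
  b7: preds {b4,b5}: {b0,b4} ∩ {b0,b2,b3,b5} = {b0}; idom=b0
  b8: preds {b6,b7}: {b0,b2,b6} ∩ {b0,b7} = {b0}; idom=b0

DF derivation:
  b4←b0: walk · to b0
  b4←b1: walk b1 to b0
  b4←b2: walk b2 to b0
  b6←b2: walk · to b2
  b6←b5: walk b5→b3 to b2
  b7←b4: walk b4 to b0
  b7←b5: walk b5→b3→b2 to b0
  b8←b6: walk b6→b2 to b0
  b8←b7: walk b7 to b0
  b0 → ∅
  b1 → {b4}
  b2 → {b4,b7,b8}
  b3 → {b6,b7}
  b4 → {b7}
  b5 → {b6,b7}
  b6 → {b8}
  b7 → {b8}
  b8 → ∅

φ for t: defs {b2,b3,b4,b5,b6}
  DF⁺ = {b4,b6,b7,b8}

Answer: ["b4", "b6", "b7", "b8"]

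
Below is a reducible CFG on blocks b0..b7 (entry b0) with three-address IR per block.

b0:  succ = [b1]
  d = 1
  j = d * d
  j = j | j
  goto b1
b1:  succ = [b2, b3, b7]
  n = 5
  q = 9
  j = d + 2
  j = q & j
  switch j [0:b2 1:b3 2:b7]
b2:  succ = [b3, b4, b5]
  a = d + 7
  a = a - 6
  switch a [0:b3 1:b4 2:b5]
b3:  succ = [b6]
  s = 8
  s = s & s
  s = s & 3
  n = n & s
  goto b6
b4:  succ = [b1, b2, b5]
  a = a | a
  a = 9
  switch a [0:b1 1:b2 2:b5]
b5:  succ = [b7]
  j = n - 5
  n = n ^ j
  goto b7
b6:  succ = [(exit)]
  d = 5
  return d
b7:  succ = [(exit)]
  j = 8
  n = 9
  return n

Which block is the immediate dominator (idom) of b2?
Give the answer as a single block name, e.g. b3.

idom tree: b1←b0 b2←b1 b3←b1 b4←b2 b5←b2 b6←b3 b7←b1
Join-block Dom:
  b1: preds {b0,b4}: {b0} ∩ {b0,b1,b2,b4} = {b0}; idom=b0
  b2: preds {b1,b4}: {b0,b1} ∩ {b0,b1,b2,b4} = {b0,b1}; idom=b1
  b3: preds {b1,b2}: {b0,b1} ∩ {b0,b1,b2} = {b0,b1}; idom=b1
  b5: preds {b2,b4}: {b0,b1,b2} ∩ {b0,b1,b2,b4} = {b0,b1,b2}; idom=b2
  b7: preds {b1,b5}: {b0,b1} ∩ {b0,b1,b2,b5} = {b0,b1}; idom=b1

idom(b2) = b1

Answer: b1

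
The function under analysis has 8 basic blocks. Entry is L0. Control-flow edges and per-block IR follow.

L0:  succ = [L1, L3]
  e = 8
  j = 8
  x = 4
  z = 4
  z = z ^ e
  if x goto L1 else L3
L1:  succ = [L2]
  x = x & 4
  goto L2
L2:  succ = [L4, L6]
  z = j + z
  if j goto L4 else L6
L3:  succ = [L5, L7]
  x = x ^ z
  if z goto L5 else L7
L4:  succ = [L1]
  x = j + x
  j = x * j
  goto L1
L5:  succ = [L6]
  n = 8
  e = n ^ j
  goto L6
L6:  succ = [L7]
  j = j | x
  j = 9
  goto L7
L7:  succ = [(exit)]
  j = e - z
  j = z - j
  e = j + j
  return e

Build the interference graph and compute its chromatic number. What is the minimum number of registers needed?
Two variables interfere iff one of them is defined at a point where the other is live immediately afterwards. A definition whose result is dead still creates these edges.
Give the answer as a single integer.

def/use:
  L0: def={e,j,x,z} ue=∅
  L1: def={x} ue={x}
  L2: def={z} ue={j,z}
  L3: def={x} ue={x,z}
  L4: def={j,x} ue={j,x}
  L5: def={e,n} ue={j}
  L6: def={j} ue={j,x}
  L7: def={e,j} ue={e,z}

Backward fixpoint:
  L0: in=∅ out={e,j,x,z}
  L1: in={e,j,x,z} out={e,j,x,z}
  L2: in={e,j,x,z} out={e,j,x,z}
  L3: in={e,j,x,z} out={e,j,x,z}
  L4: in={e,j,x,z} out={e,j,x,z}
  L5: in={j,x,z} out={e,j,x,z}
  L6: in={e,j,x,z} out={e,z}
  L7: in={e,z} out=∅

Conflict graph:
  e↔{j,x,z}
  j↔{e,n,x,z}
  n↔{j,x,z}
  x↔{e,j,n,z}
  z↔{e,j,n,x}

Registers:
  clique {e,j,x,z} ⇒ need ≥ 4
  assign e→c3 j→c0 n→c3 x→c1 z→c2 — no edge inside a register ⇒ χ ≤ 4
  χ = 4

Answer: 4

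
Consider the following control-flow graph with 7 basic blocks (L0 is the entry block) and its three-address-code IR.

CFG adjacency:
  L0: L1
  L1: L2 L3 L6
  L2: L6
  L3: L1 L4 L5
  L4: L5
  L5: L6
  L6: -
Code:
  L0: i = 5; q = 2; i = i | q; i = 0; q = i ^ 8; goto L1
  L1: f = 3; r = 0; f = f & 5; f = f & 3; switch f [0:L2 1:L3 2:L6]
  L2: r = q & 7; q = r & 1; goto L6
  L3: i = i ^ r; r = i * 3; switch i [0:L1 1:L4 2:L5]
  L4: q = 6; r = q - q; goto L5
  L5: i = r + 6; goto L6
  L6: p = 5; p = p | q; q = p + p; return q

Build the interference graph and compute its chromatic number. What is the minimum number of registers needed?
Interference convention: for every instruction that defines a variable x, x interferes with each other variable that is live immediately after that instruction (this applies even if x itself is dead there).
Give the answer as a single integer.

Per-block:
  L0: def={i,q} ue=∅
  L1: def={f,r} ue=∅
  L2: def={q,r} ue={q}
  L3: def={i,r} ue={i,r}
  L4: def={q,r} ue=∅
  L5: def={i} ue={r}
  L6: def={p,q} ue={q}

Live sets:
  L0: in=∅ out={i,q}
  L1: in={i,q} out={i,q,r}
  L2: in={q} out={q}
  L3: in={i,q,r} out={i,q,r}
  L4: in=∅ out={q,r}
  L5: in={q,r} out={q}
  L6: in={q} out=∅

Interference:
  f↔{i,q,r}
  i↔{f,q,r}
  p↔{q}
  q↔{f,i,p,r}
  r↔{f,i,q}

Chromatic number:
  clique {f,i,q,r} ⇒ need ≥ 4
  4-colouring: c0={q}  c1={f,p}  c2={i}  c3={r}
  χ = 4

Answer: 4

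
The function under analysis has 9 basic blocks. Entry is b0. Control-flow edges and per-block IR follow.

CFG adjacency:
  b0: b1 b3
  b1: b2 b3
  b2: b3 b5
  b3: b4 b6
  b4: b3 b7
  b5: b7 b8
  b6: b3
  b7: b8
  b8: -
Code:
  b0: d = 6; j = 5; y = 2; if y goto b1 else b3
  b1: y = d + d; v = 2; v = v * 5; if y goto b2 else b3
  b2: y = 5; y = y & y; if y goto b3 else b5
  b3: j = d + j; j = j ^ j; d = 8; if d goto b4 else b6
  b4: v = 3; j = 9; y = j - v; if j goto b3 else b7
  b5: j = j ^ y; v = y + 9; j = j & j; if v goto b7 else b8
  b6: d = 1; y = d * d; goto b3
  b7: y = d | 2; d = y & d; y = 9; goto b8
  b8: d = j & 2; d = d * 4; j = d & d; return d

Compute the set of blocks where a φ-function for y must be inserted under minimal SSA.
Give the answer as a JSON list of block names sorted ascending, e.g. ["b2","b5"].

idom tree: b1←b0 b2←b1 b3←b0 b4←b3 b5←b2 b6←b3 b7←b0 b8←b0
Join-block Dom:
  b3: preds {b0,b1,b2,b4,b6}: {b0} ∩ {b0,b1} ∩ {b0,b1,b2} ∩ {b0,b3,b4} ∩ {b0,b3,b6} = {b0}; idom=b0
  b7: preds {b4,b5}: {b0,b3,b4} ∩ {b0,b1,b2,b5} = {b0}; idom=b0
  b8: preds {b5,b7}: {b0,b1,b2,b5} ∩ {b0,b7} = {b0}; idom=b0

DF walk-up:
  b3←b0: walk · to b0
  b3←b1: walk b1 to b0
  b3←b2: walk b2→b1 to b0
  b3←b4: walk b4→b3 to b0
  b3←b6: walk b6→b3 to b0
  b7←b4: walk b4→b3 to b0
  b7←b5: walk b5→b2→b1 to b0
  b8←b5: walk b5→b2→b1 to b0
  b8←b7: walk b7 to b0
  b0: DF=∅
  b1: DF={b3,b7,b8}
  b2: DF={b3,b7,b8}
  b3: DF={b3,b7}
  b4: DF={b3,b7}
  b5: DF={b7,b8}
  b6: DF={b3}
  b7: DF={b8}
  b8: DF=∅

φ for y: defs {b0,b1,b2,b4,b6,b7}
  DF⁺ = {b3,b7,b8}

Answer: ["b3", "b7", "b8"]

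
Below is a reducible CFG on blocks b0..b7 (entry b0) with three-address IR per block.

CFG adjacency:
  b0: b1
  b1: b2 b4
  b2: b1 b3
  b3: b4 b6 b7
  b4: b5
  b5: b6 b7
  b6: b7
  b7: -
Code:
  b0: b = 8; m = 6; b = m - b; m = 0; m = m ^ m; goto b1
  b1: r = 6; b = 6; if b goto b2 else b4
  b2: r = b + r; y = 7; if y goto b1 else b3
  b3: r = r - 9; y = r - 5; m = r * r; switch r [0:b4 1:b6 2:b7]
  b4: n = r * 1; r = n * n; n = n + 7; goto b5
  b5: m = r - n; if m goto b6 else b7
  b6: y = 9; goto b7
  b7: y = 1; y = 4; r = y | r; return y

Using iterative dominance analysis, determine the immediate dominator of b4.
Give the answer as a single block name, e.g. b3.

idom tree: b1←b0 b2←b1 b3←b2 b4←b1 b5←b4 b6←b1 b7←b1
Dom at joins:
  b1: preds {b0,b2}: {b0} ∩ {b0,b1,b2} = {b0}; idom=b0
  b4: preds {b1,b3}: {b0,b1} ∩ {b0,b1,b2,b3} = {b0,b1}; idom=b1
  b6: preds {b3,b5}: {b0,b1,b2,b3} ∩ {b0,b1,b4,b5} = {b0,b1}; idom=b1
  b7: preds {b3,b5,b6}: {b0,b1,b2,b3} ∩ {b0,b1,b4,b5} ∩ {b0,b1,b6} = {b0,b1}; idom=b1

idom(b4) = b1

Answer: b1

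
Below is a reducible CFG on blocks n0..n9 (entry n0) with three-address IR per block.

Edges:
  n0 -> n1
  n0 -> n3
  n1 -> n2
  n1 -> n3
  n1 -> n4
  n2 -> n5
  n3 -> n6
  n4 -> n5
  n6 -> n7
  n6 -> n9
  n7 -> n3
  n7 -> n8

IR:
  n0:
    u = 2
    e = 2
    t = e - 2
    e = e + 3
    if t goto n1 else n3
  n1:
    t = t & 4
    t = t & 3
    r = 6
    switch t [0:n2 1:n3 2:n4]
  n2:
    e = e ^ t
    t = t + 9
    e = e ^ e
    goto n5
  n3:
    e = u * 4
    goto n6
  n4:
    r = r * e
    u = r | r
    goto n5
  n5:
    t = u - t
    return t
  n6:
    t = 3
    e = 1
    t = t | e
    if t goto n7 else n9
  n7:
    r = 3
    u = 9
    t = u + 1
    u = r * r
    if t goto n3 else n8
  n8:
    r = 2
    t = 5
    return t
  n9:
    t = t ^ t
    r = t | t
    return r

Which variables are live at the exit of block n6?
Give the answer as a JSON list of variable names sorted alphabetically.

Answer: ["t"]

Derivation:
Per-block:
  n0: {e,t,u} / ∅
  n1: {r,t} / {t}
  n2: {e,t} / {e,t}
  n3: {e} / {u}
  n4: {r,u} / {e,r}
  n5: {t} / {t,u}
  n6: {e,t} / ∅
  n7: {r,t,u} / ∅
  n8: {r,t} / ∅
  n9: {r,t} / {t}

Liveness:
  n0 li=∅ lo={e,t,u}
  n1 li={e,t,u} lo={e,r,t,u}
  n2 li={e,t,u} lo={t,u}
  n3 li={u} lo=∅
  n4 li={e,r,t} lo={t,u}
  n5 li={t,u} lo=∅
  n6 li=∅ lo={t}
  n7 li=∅ lo={u}
  n8 li=∅ lo=∅
  n9 li={t} lo=∅

live-out(n6) = ["t"]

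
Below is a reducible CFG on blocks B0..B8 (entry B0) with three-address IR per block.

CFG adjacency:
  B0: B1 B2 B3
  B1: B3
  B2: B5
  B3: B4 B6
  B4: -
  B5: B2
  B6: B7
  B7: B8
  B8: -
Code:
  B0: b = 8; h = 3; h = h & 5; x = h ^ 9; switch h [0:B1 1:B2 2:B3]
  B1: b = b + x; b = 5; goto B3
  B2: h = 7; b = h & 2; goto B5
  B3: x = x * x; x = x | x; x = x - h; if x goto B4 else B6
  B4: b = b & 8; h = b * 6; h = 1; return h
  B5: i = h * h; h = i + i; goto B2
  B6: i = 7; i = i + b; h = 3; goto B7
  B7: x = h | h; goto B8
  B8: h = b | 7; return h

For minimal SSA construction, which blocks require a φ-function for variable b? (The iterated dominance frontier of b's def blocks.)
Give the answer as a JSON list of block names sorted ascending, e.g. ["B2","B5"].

idom tree: B1←B0 B2←B0 B3←B0 B4←B3 B5←B2 B6←B3 B7←B6 B8←B7
Dom at joins:
  B2: preds {B0,B5}: {B0} ∩ {B0,B2,B5} = {B0}; idom=B0
  B3: preds {B0,B1}: {B0} ∩ {B0,B1} = {B0}; idom=B0

DF walk-up:
  join B2 pred B0: · stop@B0
  join B2 pred B5: B5→B2 stop@B0
  join B3 pred B0: · stop@B0
  join B3 pred B1: B1 stop@B0
  B0: DF=∅
  B1: DF={B3}
  B2: DF={B2}
  B3: DF=∅
  B4: DF=∅
  B5: DF={B2}
  B6: DF=∅
  B7: DF=∅
  B8: DF=∅

φ for b: defs {B0,B1,B2,B4}
  DF⁺ = {B2,B3}

Answer: ["B2", "B3"]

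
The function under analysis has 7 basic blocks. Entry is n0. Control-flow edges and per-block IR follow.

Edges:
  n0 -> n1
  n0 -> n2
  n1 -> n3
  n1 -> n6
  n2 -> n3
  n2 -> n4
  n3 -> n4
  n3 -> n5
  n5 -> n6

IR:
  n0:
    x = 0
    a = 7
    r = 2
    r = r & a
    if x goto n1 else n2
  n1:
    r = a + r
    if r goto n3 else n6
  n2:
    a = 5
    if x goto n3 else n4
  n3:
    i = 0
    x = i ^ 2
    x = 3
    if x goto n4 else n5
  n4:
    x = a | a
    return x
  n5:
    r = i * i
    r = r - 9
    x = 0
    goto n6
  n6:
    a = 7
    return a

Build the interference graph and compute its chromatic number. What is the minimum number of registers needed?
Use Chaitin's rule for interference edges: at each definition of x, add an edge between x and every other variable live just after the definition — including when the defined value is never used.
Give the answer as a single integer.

Answer: 3

Analysis:
Block summaries:
  n0 def {a,r,x} use ∅
  n1 def {r} use {a,r}
  n2 def {a} use {x}
  n3 def {i,x} use ∅
  n4 def {x} use {a}
  n5 def {r,x} use {i}
  n6 def {a} use ∅

Backward fixpoint:
  live n0: ∅→{a,r,x}
  live n1: {a,r}→{a}
  live n2: {x}→{a}
  live n3: {a}→{a,i}
  live n4: {a}→∅
  live n5: {i}→∅
  live n6: ∅→∅

Conflict graph:
  a↔{i,r,x}
  i↔{a,x}
  r↔{a,x}
  x↔{a,i,r}

Chromatic number:
  lower bound: {a,i,x} mutually conflict ⇒ χ ≥ 3
  3-colouring: c0={a}  c1={x}  c2={i,r}
  χ = 3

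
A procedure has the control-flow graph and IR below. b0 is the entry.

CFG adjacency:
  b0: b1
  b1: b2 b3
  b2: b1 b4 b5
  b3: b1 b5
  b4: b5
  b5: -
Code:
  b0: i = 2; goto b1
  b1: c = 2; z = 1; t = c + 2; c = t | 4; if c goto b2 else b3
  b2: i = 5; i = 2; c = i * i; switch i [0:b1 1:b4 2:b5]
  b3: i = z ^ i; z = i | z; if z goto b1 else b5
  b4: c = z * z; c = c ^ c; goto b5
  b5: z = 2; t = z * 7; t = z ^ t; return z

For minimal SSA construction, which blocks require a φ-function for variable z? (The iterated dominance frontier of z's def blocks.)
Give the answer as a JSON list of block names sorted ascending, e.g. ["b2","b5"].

idom tree: b1←b0 b2←b1 b3←b1 b4←b2 b5←b1
Join-block Dom:
  b1: preds {b0,b2,b3}: {b0} ∩ {b0,b1,b2} ∩ {b0,b1,b3} = {b0}; idom=b0
  b5: preds {b2,b3,b4}: {b0,b1,b2} ∩ {b0,b1,b3} ∩ {b0,b1,b2,b4} = {b0,b1}; idom=b1

DF derivation:
  join b1 pred b0: · stop@b0
  join b1 pred b2: b2→b1 stop@b0
  join b1 pred b3: b3→b1 stop@b0
  join b5 pred b2: b2 stop@b1
  join b5 pred b3: b3 stop@b1
  join b5 pred b4: b4→b2 stop@b1
  b0: DF=∅
  b1: DF={b1}
  b2: DF={b1,b5}
  b3: DF={b1,b5}
  b4: DF={b5}
  b5: DF=∅

φ for z: defs {b1,b3,b5}
  DF⁺ = {b1,b5}

Answer: ["b1", "b5"]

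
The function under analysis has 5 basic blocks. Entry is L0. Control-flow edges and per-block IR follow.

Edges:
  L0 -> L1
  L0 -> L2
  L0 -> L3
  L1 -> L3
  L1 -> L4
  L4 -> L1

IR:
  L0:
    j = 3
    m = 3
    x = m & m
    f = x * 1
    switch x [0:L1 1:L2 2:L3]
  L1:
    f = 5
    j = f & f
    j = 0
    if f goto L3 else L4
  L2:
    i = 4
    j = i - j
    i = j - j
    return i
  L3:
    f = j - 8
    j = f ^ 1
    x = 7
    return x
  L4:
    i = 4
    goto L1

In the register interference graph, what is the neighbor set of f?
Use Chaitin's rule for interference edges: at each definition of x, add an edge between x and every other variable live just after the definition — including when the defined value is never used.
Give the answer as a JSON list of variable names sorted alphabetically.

Answer: ["j", "x"]

Derivation:
def/use:
  L0: def={f,j,m,x} ue=∅
  L1: def={f,j} ue=∅
  L2: def={i,j} ue={j}
  L3: def={f,j,x} ue={j}
  L4: def={i} ue=∅

Backward fixpoint:
  live L0: ∅→{j}
  live L1: ∅→{j}
  live L2: {j}→∅
  live L3: {j}→∅
  live L4: ∅→∅

Interference:
  f↔{j,x}
  i↔{j}
  j↔{f,i,m,x}
  m↔{j}
  x↔{f,j}

N(f) = ["j", "x"]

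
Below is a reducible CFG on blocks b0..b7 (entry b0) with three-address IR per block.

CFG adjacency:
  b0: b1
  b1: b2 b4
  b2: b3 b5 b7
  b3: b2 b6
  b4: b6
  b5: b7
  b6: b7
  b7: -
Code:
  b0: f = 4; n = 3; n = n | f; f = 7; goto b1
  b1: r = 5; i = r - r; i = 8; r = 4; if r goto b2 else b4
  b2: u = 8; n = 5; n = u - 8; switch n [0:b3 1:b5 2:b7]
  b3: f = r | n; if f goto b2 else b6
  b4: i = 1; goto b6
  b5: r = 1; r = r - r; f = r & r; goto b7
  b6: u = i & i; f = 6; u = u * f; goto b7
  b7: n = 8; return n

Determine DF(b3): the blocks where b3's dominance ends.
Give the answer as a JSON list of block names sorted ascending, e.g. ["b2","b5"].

Answer: ["b2", "b6"]

Analysis:
idom tree: b1←b0 b2←b1 b3←b2 b4←b1 b5←b2 b6←b1 b7←b1
Dom at joins:
  b2: preds {b1,b3}: {b0,b1} ∩ {b0,b1,b2,b3} = {b0,b1}; idom=b1
  b6: preds {b3,b4}: {b0,b1,b2,b3} ∩ {b0,b1,b4} = {b0,b1}; idom=b1
  b7: preds {b2,b5,b6}: {b0,b1,b2} ∩ {b0,b1,b2,b5} ∩ {b0,b1,b6} = {b0,b1}; idom=b1

DF derivation:
  b2←b1: walk · to b1
  b2←b3: walk b3→b2 to b1
  b6←b3: walk b3→b2 to b1
  b6←b4: walk b4 to b1
  b7←b2: walk b2 to b1
  b7←b5: walk b5→b2 to b1
  b7←b6: walk b6 to b1
  DF(b0)=∅
  DF(b1)=∅
  DF(b2)={b2,b6,b7}
  DF(b3)={b2,b6}
  DF(b4)={b6}
  DF(b5)={b7}
  DF(b6)={b7}
  DF(b7)=∅

DF(b3) = ["b2", "b6"]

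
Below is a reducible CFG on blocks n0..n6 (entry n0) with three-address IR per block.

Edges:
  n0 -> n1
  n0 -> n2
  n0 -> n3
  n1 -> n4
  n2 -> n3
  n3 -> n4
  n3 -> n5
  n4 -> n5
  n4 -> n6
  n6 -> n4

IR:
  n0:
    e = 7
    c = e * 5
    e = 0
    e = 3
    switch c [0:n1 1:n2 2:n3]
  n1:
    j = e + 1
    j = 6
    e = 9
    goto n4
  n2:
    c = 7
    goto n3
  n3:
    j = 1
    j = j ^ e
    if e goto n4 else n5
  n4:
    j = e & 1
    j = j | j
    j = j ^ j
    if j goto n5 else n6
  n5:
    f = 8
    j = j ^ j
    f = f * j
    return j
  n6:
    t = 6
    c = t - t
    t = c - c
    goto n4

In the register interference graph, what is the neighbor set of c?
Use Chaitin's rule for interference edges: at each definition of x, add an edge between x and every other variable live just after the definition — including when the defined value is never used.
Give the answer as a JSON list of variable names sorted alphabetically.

Block summaries:
  n0: {c,e} / ∅
  n1: {e,j} / {e}
  n2: {c} / ∅
  n3: {j} / {e}
  n4: {j} / {e}
  n5: {f,j} / {j}
  n6: {c,t} / ∅

Backward fixpoint:
  live n0: ∅→{e}
  live n1: {e}→{e}
  live n2: {e}→{e}
  live n3: {e}→{e,j}
  live n4: {e}→{e,j}
  live n5: {j}→∅
  live n6: {e}→{e}

Conflict graph:
  c↔{e}
  e↔{c,j,t}
  f↔{j}
  j↔{e,f}
  t↔{e}

N(c) = ["e"]

Answer: ["e"]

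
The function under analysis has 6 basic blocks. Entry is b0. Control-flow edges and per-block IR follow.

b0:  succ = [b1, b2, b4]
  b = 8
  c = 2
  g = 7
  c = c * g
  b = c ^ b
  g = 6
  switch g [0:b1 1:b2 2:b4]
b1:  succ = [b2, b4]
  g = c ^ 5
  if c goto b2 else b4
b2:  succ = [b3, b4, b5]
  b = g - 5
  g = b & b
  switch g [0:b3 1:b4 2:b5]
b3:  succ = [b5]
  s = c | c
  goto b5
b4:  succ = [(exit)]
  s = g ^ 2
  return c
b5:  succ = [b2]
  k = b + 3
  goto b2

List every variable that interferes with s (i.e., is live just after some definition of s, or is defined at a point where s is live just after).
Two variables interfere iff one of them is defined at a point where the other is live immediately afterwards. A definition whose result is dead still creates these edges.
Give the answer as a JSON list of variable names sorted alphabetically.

Answer: ["b", "c", "g"]

Working:
Per-block:
  b0 def {b,c,g} use ∅
  b1 def {g} use {c}
  b2 def {b,g} use {g}
  b3 def {s} use {c}
  b4 def {s} use {c,g}
  b5 def {k} use {b}

Liveness:
  b0: in=∅ out={c,g}
  b1: in={c} out={c,g}
  b2: in={c,g} out={b,c,g}
  b3: in={b,c,g} out={b,c,g}
  b4: in={c,g} out=∅
  b5: in={b,c,g} out={c,g}

Conflict graph:
  b↔{c,g,s}
  c↔{b,g,k,s}
  g↔{b,c,k,s}
  k↔{c,g}
  s↔{b,c,g}

N(s) = ["b", "c", "g"]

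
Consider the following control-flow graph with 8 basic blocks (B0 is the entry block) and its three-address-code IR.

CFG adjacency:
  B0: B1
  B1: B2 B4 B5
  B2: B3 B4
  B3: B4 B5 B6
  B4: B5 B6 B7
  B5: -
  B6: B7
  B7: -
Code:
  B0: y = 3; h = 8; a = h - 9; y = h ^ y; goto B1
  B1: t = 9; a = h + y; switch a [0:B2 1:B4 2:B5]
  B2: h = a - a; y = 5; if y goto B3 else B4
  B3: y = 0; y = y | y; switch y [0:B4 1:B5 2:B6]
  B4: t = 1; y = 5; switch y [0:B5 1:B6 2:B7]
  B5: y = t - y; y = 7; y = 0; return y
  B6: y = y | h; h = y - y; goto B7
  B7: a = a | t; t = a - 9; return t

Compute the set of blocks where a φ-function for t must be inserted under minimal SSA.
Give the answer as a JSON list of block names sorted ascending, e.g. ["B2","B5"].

Answer: ["B5", "B6", "B7"]

Analysis:
idom tree: B1←B0 B2←B1 B3←B2 B4←B1 B5←B1 B6←B1 B7←B1
Dom∩ at merges:
  B4: preds {B1,B2,B3}: {B0,B1} ∩ {B0,B1,B2} ∩ {B0,B1,B2,B3} = {B0,B1}; idom=B1
  B5: preds {B1,B3,B4}: {B0,B1} ∩ {B0,B1,B2,B3} ∩ {B0,B1,B4} = {B0,B1}; idom=B1
  B6: preds {B3,B4}: {B0,B1,B2,B3} ∩ {B0,B1,B4} = {B0,B1}; idom=B1
  B7: preds {B4,B6}: {B0,B1,B4} ∩ {B0,B1,B6} = {B0,B1}; idom=B1

DF walk-up:
  B4←B1: walk · to B1
  B4←B2: walk B2 to B1
  B4←B3: walk B3→B2 to B1
  B5←B1: walk · to B1
  B5←B3: walk B3→B2 to B1
  B5←B4: walk B4 to B1
  B6←B3: walk B3→B2 to B1
  B6←B4: walk B4 to B1
  B7←B4: walk B4 to B1
  B7←B6: walk B6 to B1
  B0: DF=∅
  B1: DF=∅
  B2: DF={B4,B5,B6}
  B3: DF={B4,B5,B6}
  B4: DF={B5,B6,B7}
  B5: DF=∅
  B6: DF={B7}
  B7: DF=∅

φ for t: defs {B1,B4,B7}
  DF⁺ = {B5,B6,B7}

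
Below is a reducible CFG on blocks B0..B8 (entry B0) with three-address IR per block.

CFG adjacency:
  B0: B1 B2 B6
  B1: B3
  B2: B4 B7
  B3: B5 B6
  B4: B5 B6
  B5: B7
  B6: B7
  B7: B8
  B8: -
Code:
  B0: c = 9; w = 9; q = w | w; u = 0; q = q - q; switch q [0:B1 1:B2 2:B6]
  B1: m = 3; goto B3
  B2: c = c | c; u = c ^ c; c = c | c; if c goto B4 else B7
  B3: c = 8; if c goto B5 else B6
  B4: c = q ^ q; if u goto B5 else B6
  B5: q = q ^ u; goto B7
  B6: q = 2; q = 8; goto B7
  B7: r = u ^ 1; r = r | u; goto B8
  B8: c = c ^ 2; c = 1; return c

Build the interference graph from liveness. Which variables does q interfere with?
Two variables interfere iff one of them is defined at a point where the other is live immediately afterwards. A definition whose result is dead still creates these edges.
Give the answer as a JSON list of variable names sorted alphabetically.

def/use:
  B0: def={c,q,u,w} ue=∅
  B1: def={m} ue=∅
  B2: def={c,u} ue={c}
  B3: def={c} ue=∅
  B4: def={c} ue={q,u}
  B5: def={q} ue={q,u}
  B6: def={q} ue=∅
  B7: def={r} ue={u}
  B8: def={c} ue={c}

Backward fixpoint:
  B0: in=∅ out={c,q,u}
  B1: in={q,u} out={q,u}
  B2: in={c,q} out={c,q,u}
  B3: in={q,u} out={c,q,u}
  B4: in={q,u} out={c,q,u}
  B5: in={c,q,u} out={c,u}
  B6: in={c,u} out={c,u}
  B7: in={c,u} out={c}
  B8: in={c} out=∅

Interfere edges:
  c↔{q,r,u,w}
  m↔{q,u}
  q↔{c,m,u}
  r↔{c,u}
  u↔{c,m,q,r}
  w↔{c}

N(q) = ["c", "m", "u"]

Answer: ["c", "m", "u"]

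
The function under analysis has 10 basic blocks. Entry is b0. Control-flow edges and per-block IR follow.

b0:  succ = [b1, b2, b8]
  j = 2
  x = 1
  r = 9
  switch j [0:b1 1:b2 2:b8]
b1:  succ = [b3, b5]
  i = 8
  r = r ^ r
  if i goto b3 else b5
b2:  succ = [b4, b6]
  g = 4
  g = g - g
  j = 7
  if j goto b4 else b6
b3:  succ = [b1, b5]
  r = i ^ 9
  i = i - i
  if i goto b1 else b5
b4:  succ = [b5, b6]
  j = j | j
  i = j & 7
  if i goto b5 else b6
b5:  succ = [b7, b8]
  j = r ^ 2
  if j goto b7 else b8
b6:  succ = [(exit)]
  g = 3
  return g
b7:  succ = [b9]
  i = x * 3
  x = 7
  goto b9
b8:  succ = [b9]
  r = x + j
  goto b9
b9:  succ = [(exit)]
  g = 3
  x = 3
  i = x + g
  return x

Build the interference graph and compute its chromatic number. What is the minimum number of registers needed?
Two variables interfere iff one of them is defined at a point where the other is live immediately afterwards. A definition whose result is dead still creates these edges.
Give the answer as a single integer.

Block summaries:
  b0: def={j,r,x} ue=∅
  b1: def={i,r} ue={r}
  b2: def={g,j} ue=∅
  b3: def={i,r} ue={i}
  b4: def={i,j} ue={j}
  b5: def={j} ue={r}
  b6: def={g} ue=∅
  b7: def={i,x} ue={x}
  b8: def={r} ue={j,x}
  b9: def={g,i,x} ue=∅

Liveness:
  live b0: ∅→{j,r,x}
  live b1: {r,x}→{i,r,x}
  live b2: {r,x}→{j,r,x}
  live b3: {i,x}→{r,x}
  live b4: {j,r,x}→{r,x}
  live b5: {r,x}→{j,x}
  live b6: ∅→∅
  live b7: {x}→∅
  live b8: {j,x}→∅
  live b9: ∅→∅

Interfere edges:
  g: {r,x}
  i: {r,x}
  j: {r,x}
  r: {g,i,j,x}
  x: {g,i,j,r}

Colouring:
  {g,r,x} pairwise interfere (3-clique) ⇒ χ ≥ 3
  3-colouring: R0={r}  R1={x}  R2={g,i,j}
  χ = 3

Answer: 3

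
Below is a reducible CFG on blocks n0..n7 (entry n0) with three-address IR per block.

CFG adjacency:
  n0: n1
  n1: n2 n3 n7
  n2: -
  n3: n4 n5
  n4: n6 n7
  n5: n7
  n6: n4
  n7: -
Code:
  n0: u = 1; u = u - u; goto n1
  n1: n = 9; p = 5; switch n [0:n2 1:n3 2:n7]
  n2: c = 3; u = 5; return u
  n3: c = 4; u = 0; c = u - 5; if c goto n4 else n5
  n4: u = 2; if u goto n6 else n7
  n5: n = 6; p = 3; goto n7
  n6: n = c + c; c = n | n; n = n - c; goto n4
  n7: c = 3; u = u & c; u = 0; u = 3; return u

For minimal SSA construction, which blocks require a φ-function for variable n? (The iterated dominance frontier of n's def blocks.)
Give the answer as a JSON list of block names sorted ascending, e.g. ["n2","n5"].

idom tree: n1←n0 n2←n1 n3←n1 n4←n3 n5←n3 n6←n4 n7←n1
Dom∩ at merges:
  n4: preds {n3,n6}: {n0,n1,n3} ∩ {n0,n1,n3,n4,n6} = {n0,n1,n3}; idom=n3
  n7: preds {n1,n4,n5}: {n0,n1} ∩ {n0,n1,n3,n4} ∩ {n0,n1,n3,n5} = {n0,n1}; idom=n1

DF walk-up:
  n4←n3: walk · to n3
  n4←n6: walk n6→n4 to n3
  n7←n1: walk · to n1
  n7←n4: walk n4→n3 to n1
  n7←n5: walk n5→n3 to n1
  n0: DF=∅
  n1: DF=∅
  n2: DF=∅
  n3: DF={n7}
  n4: DF={n4,n7}
  n5: DF={n7}
  n6: DF={n4}
  n7: DF=∅

φ for n: defs {n1,n5,n6}
  DF⁺ = {n4,n7}

Answer: ["n4", "n7"]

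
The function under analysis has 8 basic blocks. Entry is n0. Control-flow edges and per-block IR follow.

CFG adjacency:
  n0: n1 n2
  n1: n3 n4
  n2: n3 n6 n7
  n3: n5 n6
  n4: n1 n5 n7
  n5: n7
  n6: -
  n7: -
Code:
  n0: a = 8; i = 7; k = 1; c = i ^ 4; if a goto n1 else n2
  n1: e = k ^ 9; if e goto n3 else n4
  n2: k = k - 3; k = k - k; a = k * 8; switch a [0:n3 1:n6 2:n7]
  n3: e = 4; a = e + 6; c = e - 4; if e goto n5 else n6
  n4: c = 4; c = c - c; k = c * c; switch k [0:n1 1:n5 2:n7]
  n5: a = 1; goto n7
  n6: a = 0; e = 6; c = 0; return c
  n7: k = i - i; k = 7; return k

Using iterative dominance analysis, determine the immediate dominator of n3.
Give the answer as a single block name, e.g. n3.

Answer: n0

Analysis:
idom tree: n1←n0 n2←n0 n3←n0 n4←n1 n5←n0 n6←n0 n7←n0
Join-block Dom:
  n1: preds {n0,n4}: {n0} ∩ {n0,n1,n4} = {n0}; idom=n0
  n3: preds {n1,n2}: {n0,n1} ∩ {n0,n2} = {n0}; idom=n0
  n5: preds {n3,n4}: {n0,n3} ∩ {n0,n1,n4} = {n0}; idom=n0
  n6: preds {n2,n3}: {n0,n2} ∩ {n0,n3} = {n0}; idom=n0
  n7: preds {n2,n4,n5}: {n0,n2} ∩ {n0,n1,n4} ∩ {n0,n5} = {n0}; idom=n0

idom(n3) = n0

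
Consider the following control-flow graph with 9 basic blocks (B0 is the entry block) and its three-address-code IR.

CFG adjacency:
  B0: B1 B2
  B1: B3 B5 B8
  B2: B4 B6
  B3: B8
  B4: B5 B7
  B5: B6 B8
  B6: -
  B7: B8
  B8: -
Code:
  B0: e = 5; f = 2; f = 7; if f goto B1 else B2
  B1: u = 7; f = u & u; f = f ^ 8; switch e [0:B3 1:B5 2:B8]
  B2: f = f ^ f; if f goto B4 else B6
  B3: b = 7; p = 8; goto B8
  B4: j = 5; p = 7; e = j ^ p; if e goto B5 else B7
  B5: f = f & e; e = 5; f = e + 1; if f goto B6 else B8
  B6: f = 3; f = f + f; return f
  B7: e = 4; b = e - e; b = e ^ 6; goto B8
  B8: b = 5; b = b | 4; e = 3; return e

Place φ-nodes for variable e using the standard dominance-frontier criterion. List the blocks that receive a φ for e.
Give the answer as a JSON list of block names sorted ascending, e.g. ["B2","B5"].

idom tree: B1←B0 B2←B0 B3←B1 B4←B2 B5←B0 B6←B0 B7←B4 B8←B0
Dom at joins:
  B5: preds {B1,B4}: {B0,B1} ∩ {B0,B2,B4} = {B0}; idom=B0
  B6: preds {B2,B5}: {B0,B2} ∩ {B0,B5} = {B0}; idom=B0
  B8: preds {B1,B3,B5,B7}: {B0,B1} ∩ {B0,B1,B3} ∩ {B0,B5} ∩ {B0,B2,B4,B7} = {B0}; idom=B0

DF walk-up:
  join B5 pred B1: B1 stop@B0
  join B5 pred B4: B4→B2 stop@B0
  join B6 pred B2: B2 stop@B0
  join B6 pred B5: B5 stop@B0
  join B8 pred B1: B1 stop@B0
  join B8 pred B3: B3→B1 stop@B0
  join B8 pred B5: B5 stop@B0
  join B8 pred B7: B7→B4→B2 stop@B0
  DF(B0)=∅
  DF(B1)={B5,B8}
  DF(B2)={B5,B6,B8}
  DF(B3)={B8}
  DF(B4)={B5,B8}
  DF(B5)={B6,B8}
  DF(B6)=∅
  DF(B7)={B8}
  DF(B8)=∅

φ for e: defs {B0,B4,B5,B7,B8}
  DF⁺ = {B5,B6,B8}

Answer: ["B5", "B6", "B8"]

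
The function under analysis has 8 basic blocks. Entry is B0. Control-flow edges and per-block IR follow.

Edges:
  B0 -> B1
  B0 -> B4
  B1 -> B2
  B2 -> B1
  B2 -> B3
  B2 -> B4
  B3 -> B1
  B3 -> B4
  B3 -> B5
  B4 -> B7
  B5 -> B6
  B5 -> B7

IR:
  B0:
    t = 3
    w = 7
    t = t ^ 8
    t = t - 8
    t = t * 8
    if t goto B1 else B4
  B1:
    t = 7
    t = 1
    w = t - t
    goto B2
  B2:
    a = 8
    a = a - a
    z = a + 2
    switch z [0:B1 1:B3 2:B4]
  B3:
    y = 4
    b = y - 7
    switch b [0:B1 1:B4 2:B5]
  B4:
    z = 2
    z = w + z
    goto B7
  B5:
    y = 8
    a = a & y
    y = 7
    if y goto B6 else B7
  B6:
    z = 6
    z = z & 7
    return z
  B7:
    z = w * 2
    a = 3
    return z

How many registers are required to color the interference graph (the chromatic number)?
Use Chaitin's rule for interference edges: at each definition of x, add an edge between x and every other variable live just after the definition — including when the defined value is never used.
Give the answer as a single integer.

def/use:
  B0: {t,w} / ∅
  B1: {t,w} / ∅
  B2: {a,z} / ∅
  B3: {b,y} / ∅
  B4: {z} / {w}
  B5: {a,y} / {a}
  B6: {z} / ∅
  B7: {a,z} / {w}

Live sets:
  live B0: ∅→{w}
  live B1: ∅→{w}
  live B2: {w}→{a,w}
  live B3: {a,w}→{a,w}
  live B4: {w}→{w}
  live B5: {a,w}→{w}
  live B6: ∅→∅
  live B7: {w}→∅

Conflict graph:
  a↔{b,w,y,z}
  b↔{a,w}
  t↔{w}
  w↔{a,b,t,y,z}
  y↔{a,w}
  z↔{a,w}

Colouring:
  lower bound: {a,b,w} mutually conflict ⇒ χ ≥ 3
  assign a→R1 b→R2 t→R1 w→R0 y→R2 z→R2 — no edge inside a register ⇒ χ ≤ 3
  χ = 3

Answer: 3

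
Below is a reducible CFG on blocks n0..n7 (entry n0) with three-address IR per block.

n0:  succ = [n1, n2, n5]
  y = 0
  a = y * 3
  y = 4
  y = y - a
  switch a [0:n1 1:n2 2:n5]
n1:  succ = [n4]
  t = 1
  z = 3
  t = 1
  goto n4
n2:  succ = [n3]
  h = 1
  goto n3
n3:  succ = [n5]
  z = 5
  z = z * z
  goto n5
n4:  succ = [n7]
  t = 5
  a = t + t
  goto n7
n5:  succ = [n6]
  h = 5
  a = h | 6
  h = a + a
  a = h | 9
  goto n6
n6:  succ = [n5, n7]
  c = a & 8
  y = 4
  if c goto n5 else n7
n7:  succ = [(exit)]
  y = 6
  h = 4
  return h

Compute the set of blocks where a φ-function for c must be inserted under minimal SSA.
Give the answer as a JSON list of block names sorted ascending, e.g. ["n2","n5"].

idom tree: n1←n0 n2←n0 n3←n2 n4←n1 n5←n0 n6←n5 n7←n0
Dom∩ at merges:
  n5: preds {n0,n3,n6}: {n0} ∩ {n0,n2,n3} ∩ {n0,n5,n6} = {n0}; idom=n0
  n7: preds {n4,n6}: {n0,n1,n4} ∩ {n0,n5,n6} = {n0}; idom=n0

DF derivation:
  n5←n0: walk · to n0
  n5←n3: walk n3→n2 to n0
  n5←n6: walk n6→n5 to n0
  n7←n4: walk n4→n1 to n0
  n7←n6: walk n6→n5 to n0
  n0: DF=∅
  n1: DF={n7}
  n2: DF={n5}
  n3: DF={n5}
  n4: DF={n7}
  n5: DF={n5,n7}
  n6: DF={n5,n7}
  n7: DF=∅

φ for c: defs {n6}
  DF⁺ = {n5,n7}

Answer: ["n5", "n7"]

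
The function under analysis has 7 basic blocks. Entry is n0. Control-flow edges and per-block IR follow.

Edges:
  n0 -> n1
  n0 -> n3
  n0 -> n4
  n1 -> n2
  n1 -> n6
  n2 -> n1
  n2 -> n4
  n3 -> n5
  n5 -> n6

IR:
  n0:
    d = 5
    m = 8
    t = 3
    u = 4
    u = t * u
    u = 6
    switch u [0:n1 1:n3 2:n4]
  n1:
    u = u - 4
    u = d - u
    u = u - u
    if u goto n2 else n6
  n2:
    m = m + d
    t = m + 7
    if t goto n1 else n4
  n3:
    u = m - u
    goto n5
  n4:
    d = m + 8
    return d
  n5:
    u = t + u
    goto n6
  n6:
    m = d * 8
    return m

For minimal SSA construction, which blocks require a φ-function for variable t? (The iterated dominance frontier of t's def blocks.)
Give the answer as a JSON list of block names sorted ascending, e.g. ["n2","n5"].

idom tree: n1←n0 n2←n1 n3←n0 n4←n0 n5←n3 n6←n0
Dom at joins:
  n1: preds {n0,n2}: {n0} ∩ {n0,n1,n2} = {n0}; idom=n0
  n4: preds {n0,n2}: {n0} ∩ {n0,n1,n2} = {n0}; idom=n0
  n6: preds {n1,n5}: {n0,n1} ∩ {n0,n3,n5} = {n0}; idom=n0

DF walk-up:
  join n1 pred n0: · stop@n0
  join n1 pred n2: n2→n1 stop@n0
  join n4 pred n0: · stop@n0
  join n4 pred n2: n2→n1 stop@n0
  join n6 pred n1: n1 stop@n0
  join n6 pred n5: n5→n3 stop@n0
  n0: DF=∅
  n1: DF={n1,n4,n6}
  n2: DF={n1,n4}
  n3: DF={n6}
  n4: DF=∅
  n5: DF={n6}
  n6: DF=∅

φ for t: defs {n0,n2}
  DF⁺ = {n1,n4,n6}

Answer: ["n1", "n4", "n6"]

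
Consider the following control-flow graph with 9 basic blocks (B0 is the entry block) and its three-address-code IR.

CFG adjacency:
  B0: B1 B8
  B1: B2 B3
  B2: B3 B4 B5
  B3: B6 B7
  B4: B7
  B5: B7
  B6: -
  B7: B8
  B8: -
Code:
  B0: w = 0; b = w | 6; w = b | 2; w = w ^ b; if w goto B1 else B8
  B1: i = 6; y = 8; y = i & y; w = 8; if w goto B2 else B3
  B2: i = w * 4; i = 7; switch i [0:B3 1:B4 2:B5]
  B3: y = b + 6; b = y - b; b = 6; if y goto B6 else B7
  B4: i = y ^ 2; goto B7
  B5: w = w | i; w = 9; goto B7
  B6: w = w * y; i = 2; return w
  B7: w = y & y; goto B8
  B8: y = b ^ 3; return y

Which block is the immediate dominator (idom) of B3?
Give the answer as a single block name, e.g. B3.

idom tree: B1←B0 B2←B1 B3←B1 B4←B2 B5←B2 B6←B3 B7←B1 B8←B0
Join-block Dom:
  B3: preds {B1,B2}: {B0,B1} ∩ {B0,B1,B2} = {B0,B1}; idom=B1
  B7: preds {B3,B4,B5}: {B0,B1,B3} ∩ {B0,B1,B2,B4} ∩ {B0,B1,B2,B5} = {B0,B1}; idom=B1
  B8: preds {B0,B7}: {B0} ∩ {B0,B1,B7} = {B0}; idom=B0

idom(B3) = B1

Answer: B1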